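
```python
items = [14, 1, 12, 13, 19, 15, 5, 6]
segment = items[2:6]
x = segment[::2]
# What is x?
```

items has length 8. The slice items[2:6] selects indices [2, 3, 4, 5] (2->12, 3->13, 4->19, 5->15), giving [12, 13, 19, 15]. So segment = [12, 13, 19, 15]. segment has length 4. The slice segment[::2] selects indices [0, 2] (0->12, 2->19), giving [12, 19].

[12, 19]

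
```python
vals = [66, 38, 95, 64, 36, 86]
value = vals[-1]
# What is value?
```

vals has length 6. Negative index -1 maps to positive index 6 + (-1) = 5. vals[5] = 86.

86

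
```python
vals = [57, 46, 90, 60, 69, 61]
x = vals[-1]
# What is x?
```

vals has length 6. Negative index -1 maps to positive index 6 + (-1) = 5. vals[5] = 61.

61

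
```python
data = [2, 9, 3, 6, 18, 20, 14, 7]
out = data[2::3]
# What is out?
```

data has length 8. The slice data[2::3] selects indices [2, 5] (2->3, 5->20), giving [3, 20].

[3, 20]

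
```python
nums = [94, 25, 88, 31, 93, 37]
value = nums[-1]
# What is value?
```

nums has length 6. Negative index -1 maps to positive index 6 + (-1) = 5. nums[5] = 37.

37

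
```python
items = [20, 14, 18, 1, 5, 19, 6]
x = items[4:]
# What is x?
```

items has length 7. The slice items[4:] selects indices [4, 5, 6] (4->5, 5->19, 6->6), giving [5, 19, 6].

[5, 19, 6]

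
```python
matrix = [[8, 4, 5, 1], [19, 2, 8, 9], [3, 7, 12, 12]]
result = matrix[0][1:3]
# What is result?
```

matrix[0] = [8, 4, 5, 1]. matrix[0] has length 4. The slice matrix[0][1:3] selects indices [1, 2] (1->4, 2->5), giving [4, 5].

[4, 5]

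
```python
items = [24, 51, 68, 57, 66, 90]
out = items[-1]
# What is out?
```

items has length 6. Negative index -1 maps to positive index 6 + (-1) = 5. items[5] = 90.

90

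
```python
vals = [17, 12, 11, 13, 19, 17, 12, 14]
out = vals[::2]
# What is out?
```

vals has length 8. The slice vals[::2] selects indices [0, 2, 4, 6] (0->17, 2->11, 4->19, 6->12), giving [17, 11, 19, 12].

[17, 11, 19, 12]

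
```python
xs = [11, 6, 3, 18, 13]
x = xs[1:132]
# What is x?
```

xs has length 5. The slice xs[1:132] selects indices [1, 2, 3, 4] (1->6, 2->3, 3->18, 4->13), giving [6, 3, 18, 13].

[6, 3, 18, 13]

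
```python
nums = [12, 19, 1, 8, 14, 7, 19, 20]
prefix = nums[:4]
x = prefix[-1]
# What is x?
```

nums has length 8. The slice nums[:4] selects indices [0, 1, 2, 3] (0->12, 1->19, 2->1, 3->8), giving [12, 19, 1, 8]. So prefix = [12, 19, 1, 8]. Then prefix[-1] = 8.

8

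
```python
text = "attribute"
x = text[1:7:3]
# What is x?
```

text has length 9. The slice text[1:7:3] selects indices [1, 4] (1->'t', 4->'i'), giving 'ti'.

'ti'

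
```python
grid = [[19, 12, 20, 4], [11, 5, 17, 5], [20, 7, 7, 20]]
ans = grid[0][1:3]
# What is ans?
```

grid[0] = [19, 12, 20, 4]. grid[0] has length 4. The slice grid[0][1:3] selects indices [1, 2] (1->12, 2->20), giving [12, 20].

[12, 20]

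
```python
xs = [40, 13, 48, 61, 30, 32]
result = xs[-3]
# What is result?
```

xs has length 6. Negative index -3 maps to positive index 6 + (-3) = 3. xs[3] = 61.

61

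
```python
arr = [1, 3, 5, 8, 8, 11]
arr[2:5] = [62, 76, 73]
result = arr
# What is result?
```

arr starts as [1, 3, 5, 8, 8, 11] (length 6). The slice arr[2:5] covers indices [2, 3, 4] with values [5, 8, 8]. Replacing that slice with [62, 76, 73] (same length) produces [1, 3, 62, 76, 73, 11].

[1, 3, 62, 76, 73, 11]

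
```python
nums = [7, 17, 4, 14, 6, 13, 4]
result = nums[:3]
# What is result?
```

nums has length 7. The slice nums[:3] selects indices [0, 1, 2] (0->7, 1->17, 2->4), giving [7, 17, 4].

[7, 17, 4]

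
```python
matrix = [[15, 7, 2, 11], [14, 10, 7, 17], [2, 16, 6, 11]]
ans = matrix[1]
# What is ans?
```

matrix has 3 rows. Row 1 is [14, 10, 7, 17].

[14, 10, 7, 17]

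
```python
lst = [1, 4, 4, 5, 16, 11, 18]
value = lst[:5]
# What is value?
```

lst has length 7. The slice lst[:5] selects indices [0, 1, 2, 3, 4] (0->1, 1->4, 2->4, 3->5, 4->16), giving [1, 4, 4, 5, 16].

[1, 4, 4, 5, 16]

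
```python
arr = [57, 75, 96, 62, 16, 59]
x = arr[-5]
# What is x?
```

arr has length 6. Negative index -5 maps to positive index 6 + (-5) = 1. arr[1] = 75.

75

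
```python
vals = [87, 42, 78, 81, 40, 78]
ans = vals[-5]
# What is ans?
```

vals has length 6. Negative index -5 maps to positive index 6 + (-5) = 1. vals[1] = 42.

42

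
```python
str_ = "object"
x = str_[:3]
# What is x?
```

str_ has length 6. The slice str_[:3] selects indices [0, 1, 2] (0->'o', 1->'b', 2->'j'), giving 'obj'.

'obj'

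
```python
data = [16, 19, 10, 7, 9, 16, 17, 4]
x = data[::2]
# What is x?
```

data has length 8. The slice data[::2] selects indices [0, 2, 4, 6] (0->16, 2->10, 4->9, 6->17), giving [16, 10, 9, 17].

[16, 10, 9, 17]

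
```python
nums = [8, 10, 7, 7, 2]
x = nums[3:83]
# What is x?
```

nums has length 5. The slice nums[3:83] selects indices [3, 4] (3->7, 4->2), giving [7, 2].

[7, 2]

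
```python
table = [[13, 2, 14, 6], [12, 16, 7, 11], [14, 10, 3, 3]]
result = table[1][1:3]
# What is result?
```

table[1] = [12, 16, 7, 11]. table[1] has length 4. The slice table[1][1:3] selects indices [1, 2] (1->16, 2->7), giving [16, 7].

[16, 7]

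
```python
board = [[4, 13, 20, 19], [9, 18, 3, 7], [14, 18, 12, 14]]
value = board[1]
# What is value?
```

board has 3 rows. Row 1 is [9, 18, 3, 7].

[9, 18, 3, 7]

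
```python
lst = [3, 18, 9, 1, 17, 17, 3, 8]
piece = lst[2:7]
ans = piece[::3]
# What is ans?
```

lst has length 8. The slice lst[2:7] selects indices [2, 3, 4, 5, 6] (2->9, 3->1, 4->17, 5->17, 6->3), giving [9, 1, 17, 17, 3]. So piece = [9, 1, 17, 17, 3]. piece has length 5. The slice piece[::3] selects indices [0, 3] (0->9, 3->17), giving [9, 17].

[9, 17]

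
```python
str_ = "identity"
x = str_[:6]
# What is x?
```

str_ has length 8. The slice str_[:6] selects indices [0, 1, 2, 3, 4, 5] (0->'i', 1->'d', 2->'e', 3->'n', 4->'t', 5->'i'), giving 'identi'.

'identi'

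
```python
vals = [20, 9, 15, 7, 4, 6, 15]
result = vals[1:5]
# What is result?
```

vals has length 7. The slice vals[1:5] selects indices [1, 2, 3, 4] (1->9, 2->15, 3->7, 4->4), giving [9, 15, 7, 4].

[9, 15, 7, 4]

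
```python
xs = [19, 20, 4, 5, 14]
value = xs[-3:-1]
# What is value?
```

xs has length 5. The slice xs[-3:-1] selects indices [2, 3] (2->4, 3->5), giving [4, 5].

[4, 5]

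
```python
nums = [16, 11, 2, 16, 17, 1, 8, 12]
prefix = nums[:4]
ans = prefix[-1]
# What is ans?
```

nums has length 8. The slice nums[:4] selects indices [0, 1, 2, 3] (0->16, 1->11, 2->2, 3->16), giving [16, 11, 2, 16]. So prefix = [16, 11, 2, 16]. Then prefix[-1] = 16.

16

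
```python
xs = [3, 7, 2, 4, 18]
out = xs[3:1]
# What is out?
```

xs has length 5. The slice xs[3:1] resolves to an empty index range, so the result is [].

[]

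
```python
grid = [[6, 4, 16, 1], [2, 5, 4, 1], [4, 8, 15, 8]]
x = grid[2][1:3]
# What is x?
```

grid[2] = [4, 8, 15, 8]. grid[2] has length 4. The slice grid[2][1:3] selects indices [1, 2] (1->8, 2->15), giving [8, 15].

[8, 15]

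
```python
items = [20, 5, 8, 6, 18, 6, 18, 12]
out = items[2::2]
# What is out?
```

items has length 8. The slice items[2::2] selects indices [2, 4, 6] (2->8, 4->18, 6->18), giving [8, 18, 18].

[8, 18, 18]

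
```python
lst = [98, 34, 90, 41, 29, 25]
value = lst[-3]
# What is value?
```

lst has length 6. Negative index -3 maps to positive index 6 + (-3) = 3. lst[3] = 41.

41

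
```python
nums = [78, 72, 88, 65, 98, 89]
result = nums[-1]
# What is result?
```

nums has length 6. Negative index -1 maps to positive index 6 + (-1) = 5. nums[5] = 89.

89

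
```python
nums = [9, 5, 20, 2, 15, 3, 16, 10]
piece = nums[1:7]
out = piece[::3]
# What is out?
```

nums has length 8. The slice nums[1:7] selects indices [1, 2, 3, 4, 5, 6] (1->5, 2->20, 3->2, 4->15, 5->3, 6->16), giving [5, 20, 2, 15, 3, 16]. So piece = [5, 20, 2, 15, 3, 16]. piece has length 6. The slice piece[::3] selects indices [0, 3] (0->5, 3->15), giving [5, 15].

[5, 15]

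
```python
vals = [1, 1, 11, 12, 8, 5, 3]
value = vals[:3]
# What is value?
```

vals has length 7. The slice vals[:3] selects indices [0, 1, 2] (0->1, 1->1, 2->11), giving [1, 1, 11].

[1, 1, 11]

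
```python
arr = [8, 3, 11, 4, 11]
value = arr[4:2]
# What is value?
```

arr has length 5. The slice arr[4:2] resolves to an empty index range, so the result is [].

[]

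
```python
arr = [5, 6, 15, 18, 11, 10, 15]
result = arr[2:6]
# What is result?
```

arr has length 7. The slice arr[2:6] selects indices [2, 3, 4, 5] (2->15, 3->18, 4->11, 5->10), giving [15, 18, 11, 10].

[15, 18, 11, 10]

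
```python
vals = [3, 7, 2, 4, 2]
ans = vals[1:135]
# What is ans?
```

vals has length 5. The slice vals[1:135] selects indices [1, 2, 3, 4] (1->7, 2->2, 3->4, 4->2), giving [7, 2, 4, 2].

[7, 2, 4, 2]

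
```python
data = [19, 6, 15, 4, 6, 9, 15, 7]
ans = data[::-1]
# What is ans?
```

data has length 8. The slice data[::-1] selects indices [7, 6, 5, 4, 3, 2, 1, 0] (7->7, 6->15, 5->9, 4->6, 3->4, 2->15, 1->6, 0->19), giving [7, 15, 9, 6, 4, 15, 6, 19].

[7, 15, 9, 6, 4, 15, 6, 19]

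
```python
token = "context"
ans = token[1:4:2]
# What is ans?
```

token has length 7. The slice token[1:4:2] selects indices [1, 3] (1->'o', 3->'t'), giving 'ot'.

'ot'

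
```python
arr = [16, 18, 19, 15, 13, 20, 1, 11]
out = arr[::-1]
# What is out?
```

arr has length 8. The slice arr[::-1] selects indices [7, 6, 5, 4, 3, 2, 1, 0] (7->11, 6->1, 5->20, 4->13, 3->15, 2->19, 1->18, 0->16), giving [11, 1, 20, 13, 15, 19, 18, 16].

[11, 1, 20, 13, 15, 19, 18, 16]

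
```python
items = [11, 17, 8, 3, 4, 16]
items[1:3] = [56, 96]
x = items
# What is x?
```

items starts as [11, 17, 8, 3, 4, 16] (length 6). The slice items[1:3] covers indices [1, 2] with values [17, 8]. Replacing that slice with [56, 96] (same length) produces [11, 56, 96, 3, 4, 16].

[11, 56, 96, 3, 4, 16]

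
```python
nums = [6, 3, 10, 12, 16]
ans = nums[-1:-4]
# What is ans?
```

nums has length 5. The slice nums[-1:-4] resolves to an empty index range, so the result is [].

[]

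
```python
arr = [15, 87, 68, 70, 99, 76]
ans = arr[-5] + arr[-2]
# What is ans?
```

arr has length 6. Negative index -5 maps to positive index 6 + (-5) = 1. arr[1] = 87.
arr has length 6. Negative index -2 maps to positive index 6 + (-2) = 4. arr[4] = 99.
Sum: 87 + 99 = 186.

186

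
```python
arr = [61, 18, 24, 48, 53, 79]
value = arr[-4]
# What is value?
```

arr has length 6. Negative index -4 maps to positive index 6 + (-4) = 2. arr[2] = 24.

24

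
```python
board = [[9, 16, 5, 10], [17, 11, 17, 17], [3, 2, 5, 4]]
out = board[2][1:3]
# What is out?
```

board[2] = [3, 2, 5, 4]. board[2] has length 4. The slice board[2][1:3] selects indices [1, 2] (1->2, 2->5), giving [2, 5].

[2, 5]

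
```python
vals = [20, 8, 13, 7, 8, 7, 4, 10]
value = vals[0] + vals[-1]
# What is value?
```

vals has length 8. vals[0] = 20.
vals has length 8. Negative index -1 maps to positive index 8 + (-1) = 7. vals[7] = 10.
Sum: 20 + 10 = 30.

30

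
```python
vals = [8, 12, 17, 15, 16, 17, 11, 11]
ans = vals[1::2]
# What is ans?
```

vals has length 8. The slice vals[1::2] selects indices [1, 3, 5, 7] (1->12, 3->15, 5->17, 7->11), giving [12, 15, 17, 11].

[12, 15, 17, 11]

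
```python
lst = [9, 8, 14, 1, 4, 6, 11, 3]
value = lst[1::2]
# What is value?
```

lst has length 8. The slice lst[1::2] selects indices [1, 3, 5, 7] (1->8, 3->1, 5->6, 7->3), giving [8, 1, 6, 3].

[8, 1, 6, 3]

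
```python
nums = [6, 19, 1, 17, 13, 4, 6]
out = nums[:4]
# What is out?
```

nums has length 7. The slice nums[:4] selects indices [0, 1, 2, 3] (0->6, 1->19, 2->1, 3->17), giving [6, 19, 1, 17].

[6, 19, 1, 17]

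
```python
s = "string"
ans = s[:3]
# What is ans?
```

s has length 6. The slice s[:3] selects indices [0, 1, 2] (0->'s', 1->'t', 2->'r'), giving 'str'.

'str'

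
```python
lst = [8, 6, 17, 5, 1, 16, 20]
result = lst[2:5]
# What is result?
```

lst has length 7. The slice lst[2:5] selects indices [2, 3, 4] (2->17, 3->5, 4->1), giving [17, 5, 1].

[17, 5, 1]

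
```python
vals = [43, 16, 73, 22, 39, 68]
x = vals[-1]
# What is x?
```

vals has length 6. Negative index -1 maps to positive index 6 + (-1) = 5. vals[5] = 68.

68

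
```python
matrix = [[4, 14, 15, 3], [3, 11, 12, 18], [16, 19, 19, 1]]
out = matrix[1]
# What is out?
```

matrix has 3 rows. Row 1 is [3, 11, 12, 18].

[3, 11, 12, 18]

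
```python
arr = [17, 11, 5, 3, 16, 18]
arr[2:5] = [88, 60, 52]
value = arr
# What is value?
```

arr starts as [17, 11, 5, 3, 16, 18] (length 6). The slice arr[2:5] covers indices [2, 3, 4] with values [5, 3, 16]. Replacing that slice with [88, 60, 52] (same length) produces [17, 11, 88, 60, 52, 18].

[17, 11, 88, 60, 52, 18]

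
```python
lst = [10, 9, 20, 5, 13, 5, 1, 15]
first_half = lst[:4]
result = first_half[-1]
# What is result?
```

lst has length 8. The slice lst[:4] selects indices [0, 1, 2, 3] (0->10, 1->9, 2->20, 3->5), giving [10, 9, 20, 5]. So first_half = [10, 9, 20, 5]. Then first_half[-1] = 5.

5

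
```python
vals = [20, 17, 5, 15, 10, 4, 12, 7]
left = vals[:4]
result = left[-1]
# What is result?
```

vals has length 8. The slice vals[:4] selects indices [0, 1, 2, 3] (0->20, 1->17, 2->5, 3->15), giving [20, 17, 5, 15]. So left = [20, 17, 5, 15]. Then left[-1] = 15.

15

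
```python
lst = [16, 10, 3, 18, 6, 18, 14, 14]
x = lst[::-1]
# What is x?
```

lst has length 8. The slice lst[::-1] selects indices [7, 6, 5, 4, 3, 2, 1, 0] (7->14, 6->14, 5->18, 4->6, 3->18, 2->3, 1->10, 0->16), giving [14, 14, 18, 6, 18, 3, 10, 16].

[14, 14, 18, 6, 18, 3, 10, 16]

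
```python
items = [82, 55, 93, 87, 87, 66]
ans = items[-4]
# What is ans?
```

items has length 6. Negative index -4 maps to positive index 6 + (-4) = 2. items[2] = 93.

93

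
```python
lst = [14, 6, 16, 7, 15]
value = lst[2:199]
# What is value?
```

lst has length 5. The slice lst[2:199] selects indices [2, 3, 4] (2->16, 3->7, 4->15), giving [16, 7, 15].

[16, 7, 15]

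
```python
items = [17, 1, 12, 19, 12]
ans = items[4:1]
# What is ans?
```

items has length 5. The slice items[4:1] resolves to an empty index range, so the result is [].

[]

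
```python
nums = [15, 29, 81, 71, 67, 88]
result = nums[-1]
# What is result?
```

nums has length 6. Negative index -1 maps to positive index 6 + (-1) = 5. nums[5] = 88.

88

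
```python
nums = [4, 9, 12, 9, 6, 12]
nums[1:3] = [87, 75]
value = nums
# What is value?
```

nums starts as [4, 9, 12, 9, 6, 12] (length 6). The slice nums[1:3] covers indices [1, 2] with values [9, 12]. Replacing that slice with [87, 75] (same length) produces [4, 87, 75, 9, 6, 12].

[4, 87, 75, 9, 6, 12]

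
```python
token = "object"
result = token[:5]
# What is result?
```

token has length 6. The slice token[:5] selects indices [0, 1, 2, 3, 4] (0->'o', 1->'b', 2->'j', 3->'e', 4->'c'), giving 'objec'.

'objec'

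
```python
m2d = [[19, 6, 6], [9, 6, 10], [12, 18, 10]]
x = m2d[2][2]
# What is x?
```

m2d[2] = [12, 18, 10]. Taking column 2 of that row yields 10.

10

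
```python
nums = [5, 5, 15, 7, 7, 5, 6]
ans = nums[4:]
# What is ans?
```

nums has length 7. The slice nums[4:] selects indices [4, 5, 6] (4->7, 5->5, 6->6), giving [7, 5, 6].

[7, 5, 6]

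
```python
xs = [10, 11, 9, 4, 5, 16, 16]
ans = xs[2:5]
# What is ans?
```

xs has length 7. The slice xs[2:5] selects indices [2, 3, 4] (2->9, 3->4, 4->5), giving [9, 4, 5].

[9, 4, 5]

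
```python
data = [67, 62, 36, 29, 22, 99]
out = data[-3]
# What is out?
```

data has length 6. Negative index -3 maps to positive index 6 + (-3) = 3. data[3] = 29.

29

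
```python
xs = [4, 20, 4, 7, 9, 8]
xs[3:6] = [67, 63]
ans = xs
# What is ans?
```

xs starts as [4, 20, 4, 7, 9, 8] (length 6). The slice xs[3:6] covers indices [3, 4, 5] with values [7, 9, 8]. Replacing that slice with [67, 63] (different length) produces [4, 20, 4, 67, 63].

[4, 20, 4, 67, 63]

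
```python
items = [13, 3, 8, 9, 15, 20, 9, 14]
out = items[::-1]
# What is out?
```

items has length 8. The slice items[::-1] selects indices [7, 6, 5, 4, 3, 2, 1, 0] (7->14, 6->9, 5->20, 4->15, 3->9, 2->8, 1->3, 0->13), giving [14, 9, 20, 15, 9, 8, 3, 13].

[14, 9, 20, 15, 9, 8, 3, 13]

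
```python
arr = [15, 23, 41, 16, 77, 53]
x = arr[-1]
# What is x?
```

arr has length 6. Negative index -1 maps to positive index 6 + (-1) = 5. arr[5] = 53.

53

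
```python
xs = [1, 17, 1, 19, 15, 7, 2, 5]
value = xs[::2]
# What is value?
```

xs has length 8. The slice xs[::2] selects indices [0, 2, 4, 6] (0->1, 2->1, 4->15, 6->2), giving [1, 1, 15, 2].

[1, 1, 15, 2]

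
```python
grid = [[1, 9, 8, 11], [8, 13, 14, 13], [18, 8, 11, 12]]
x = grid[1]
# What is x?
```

grid has 3 rows. Row 1 is [8, 13, 14, 13].

[8, 13, 14, 13]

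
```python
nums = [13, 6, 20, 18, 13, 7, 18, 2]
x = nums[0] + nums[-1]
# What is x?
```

nums has length 8. nums[0] = 13.
nums has length 8. Negative index -1 maps to positive index 8 + (-1) = 7. nums[7] = 2.
Sum: 13 + 2 = 15.

15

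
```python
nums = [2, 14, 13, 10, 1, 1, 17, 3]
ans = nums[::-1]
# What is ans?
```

nums has length 8. The slice nums[::-1] selects indices [7, 6, 5, 4, 3, 2, 1, 0] (7->3, 6->17, 5->1, 4->1, 3->10, 2->13, 1->14, 0->2), giving [3, 17, 1, 1, 10, 13, 14, 2].

[3, 17, 1, 1, 10, 13, 14, 2]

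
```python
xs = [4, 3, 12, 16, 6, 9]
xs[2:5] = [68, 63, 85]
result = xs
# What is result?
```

xs starts as [4, 3, 12, 16, 6, 9] (length 6). The slice xs[2:5] covers indices [2, 3, 4] with values [12, 16, 6]. Replacing that slice with [68, 63, 85] (same length) produces [4, 3, 68, 63, 85, 9].

[4, 3, 68, 63, 85, 9]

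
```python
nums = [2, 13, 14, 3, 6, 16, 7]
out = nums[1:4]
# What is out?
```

nums has length 7. The slice nums[1:4] selects indices [1, 2, 3] (1->13, 2->14, 3->3), giving [13, 14, 3].

[13, 14, 3]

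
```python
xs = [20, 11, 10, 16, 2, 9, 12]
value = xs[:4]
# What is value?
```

xs has length 7. The slice xs[:4] selects indices [0, 1, 2, 3] (0->20, 1->11, 2->10, 3->16), giving [20, 11, 10, 16].

[20, 11, 10, 16]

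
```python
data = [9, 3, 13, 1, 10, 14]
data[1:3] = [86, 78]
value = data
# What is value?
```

data starts as [9, 3, 13, 1, 10, 14] (length 6). The slice data[1:3] covers indices [1, 2] with values [3, 13]. Replacing that slice with [86, 78] (same length) produces [9, 86, 78, 1, 10, 14].

[9, 86, 78, 1, 10, 14]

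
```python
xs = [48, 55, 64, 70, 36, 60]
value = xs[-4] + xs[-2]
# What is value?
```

xs has length 6. Negative index -4 maps to positive index 6 + (-4) = 2. xs[2] = 64.
xs has length 6. Negative index -2 maps to positive index 6 + (-2) = 4. xs[4] = 36.
Sum: 64 + 36 = 100.

100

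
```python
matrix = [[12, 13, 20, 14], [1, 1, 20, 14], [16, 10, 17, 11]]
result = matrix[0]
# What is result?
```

matrix has 3 rows. Row 0 is [12, 13, 20, 14].

[12, 13, 20, 14]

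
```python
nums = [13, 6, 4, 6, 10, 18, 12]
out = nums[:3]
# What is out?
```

nums has length 7. The slice nums[:3] selects indices [0, 1, 2] (0->13, 1->6, 2->4), giving [13, 6, 4].

[13, 6, 4]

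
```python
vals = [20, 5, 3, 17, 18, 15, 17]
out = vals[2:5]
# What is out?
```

vals has length 7. The slice vals[2:5] selects indices [2, 3, 4] (2->3, 3->17, 4->18), giving [3, 17, 18].

[3, 17, 18]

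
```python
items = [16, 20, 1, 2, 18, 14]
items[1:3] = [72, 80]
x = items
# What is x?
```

items starts as [16, 20, 1, 2, 18, 14] (length 6). The slice items[1:3] covers indices [1, 2] with values [20, 1]. Replacing that slice with [72, 80] (same length) produces [16, 72, 80, 2, 18, 14].

[16, 72, 80, 2, 18, 14]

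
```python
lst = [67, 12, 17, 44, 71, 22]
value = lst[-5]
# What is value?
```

lst has length 6. Negative index -5 maps to positive index 6 + (-5) = 1. lst[1] = 12.

12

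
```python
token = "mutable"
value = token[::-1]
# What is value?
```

token has length 7. The slice token[::-1] selects indices [6, 5, 4, 3, 2, 1, 0] (6->'e', 5->'l', 4->'b', 3->'a', 2->'t', 1->'u', 0->'m'), giving 'elbatum'.

'elbatum'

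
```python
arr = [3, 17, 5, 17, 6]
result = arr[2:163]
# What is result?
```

arr has length 5. The slice arr[2:163] selects indices [2, 3, 4] (2->5, 3->17, 4->6), giving [5, 17, 6].

[5, 17, 6]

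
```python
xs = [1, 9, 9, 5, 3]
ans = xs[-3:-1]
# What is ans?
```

xs has length 5. The slice xs[-3:-1] selects indices [2, 3] (2->9, 3->5), giving [9, 5].

[9, 5]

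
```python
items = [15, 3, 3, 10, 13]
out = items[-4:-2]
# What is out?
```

items has length 5. The slice items[-4:-2] selects indices [1, 2] (1->3, 2->3), giving [3, 3].

[3, 3]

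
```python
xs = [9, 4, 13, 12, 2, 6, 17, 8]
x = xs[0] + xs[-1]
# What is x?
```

xs has length 8. xs[0] = 9.
xs has length 8. Negative index -1 maps to positive index 8 + (-1) = 7. xs[7] = 8.
Sum: 9 + 8 = 17.

17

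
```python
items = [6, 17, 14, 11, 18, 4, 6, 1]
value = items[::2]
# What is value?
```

items has length 8. The slice items[::2] selects indices [0, 2, 4, 6] (0->6, 2->14, 4->18, 6->6), giving [6, 14, 18, 6].

[6, 14, 18, 6]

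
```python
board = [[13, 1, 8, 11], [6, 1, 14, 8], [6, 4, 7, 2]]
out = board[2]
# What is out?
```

board has 3 rows. Row 2 is [6, 4, 7, 2].

[6, 4, 7, 2]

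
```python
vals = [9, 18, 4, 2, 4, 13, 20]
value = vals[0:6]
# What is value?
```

vals has length 7. The slice vals[0:6] selects indices [0, 1, 2, 3, 4, 5] (0->9, 1->18, 2->4, 3->2, 4->4, 5->13), giving [9, 18, 4, 2, 4, 13].

[9, 18, 4, 2, 4, 13]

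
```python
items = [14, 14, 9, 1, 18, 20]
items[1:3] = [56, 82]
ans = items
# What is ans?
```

items starts as [14, 14, 9, 1, 18, 20] (length 6). The slice items[1:3] covers indices [1, 2] with values [14, 9]. Replacing that slice with [56, 82] (same length) produces [14, 56, 82, 1, 18, 20].

[14, 56, 82, 1, 18, 20]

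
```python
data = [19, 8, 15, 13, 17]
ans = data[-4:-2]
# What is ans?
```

data has length 5. The slice data[-4:-2] selects indices [1, 2] (1->8, 2->15), giving [8, 15].

[8, 15]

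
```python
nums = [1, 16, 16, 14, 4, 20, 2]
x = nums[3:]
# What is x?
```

nums has length 7. The slice nums[3:] selects indices [3, 4, 5, 6] (3->14, 4->4, 5->20, 6->2), giving [14, 4, 20, 2].

[14, 4, 20, 2]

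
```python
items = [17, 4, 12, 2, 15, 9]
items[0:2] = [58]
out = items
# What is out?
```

items starts as [17, 4, 12, 2, 15, 9] (length 6). The slice items[0:2] covers indices [0, 1] with values [17, 4]. Replacing that slice with [58] (different length) produces [58, 12, 2, 15, 9].

[58, 12, 2, 15, 9]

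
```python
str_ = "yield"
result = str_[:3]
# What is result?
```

str_ has length 5. The slice str_[:3] selects indices [0, 1, 2] (0->'y', 1->'i', 2->'e'), giving 'yie'.

'yie'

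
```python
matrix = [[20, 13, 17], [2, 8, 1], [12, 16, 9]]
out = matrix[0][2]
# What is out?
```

matrix[0] = [20, 13, 17]. Taking column 2 of that row yields 17.

17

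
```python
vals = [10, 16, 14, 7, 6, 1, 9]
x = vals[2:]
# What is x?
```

vals has length 7. The slice vals[2:] selects indices [2, 3, 4, 5, 6] (2->14, 3->7, 4->6, 5->1, 6->9), giving [14, 7, 6, 1, 9].

[14, 7, 6, 1, 9]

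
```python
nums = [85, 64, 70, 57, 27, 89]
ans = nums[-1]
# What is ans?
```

nums has length 6. Negative index -1 maps to positive index 6 + (-1) = 5. nums[5] = 89.

89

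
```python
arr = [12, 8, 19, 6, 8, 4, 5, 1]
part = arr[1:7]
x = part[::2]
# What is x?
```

arr has length 8. The slice arr[1:7] selects indices [1, 2, 3, 4, 5, 6] (1->8, 2->19, 3->6, 4->8, 5->4, 6->5), giving [8, 19, 6, 8, 4, 5]. So part = [8, 19, 6, 8, 4, 5]. part has length 6. The slice part[::2] selects indices [0, 2, 4] (0->8, 2->6, 4->4), giving [8, 6, 4].

[8, 6, 4]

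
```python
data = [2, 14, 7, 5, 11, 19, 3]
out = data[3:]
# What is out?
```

data has length 7. The slice data[3:] selects indices [3, 4, 5, 6] (3->5, 4->11, 5->19, 6->3), giving [5, 11, 19, 3].

[5, 11, 19, 3]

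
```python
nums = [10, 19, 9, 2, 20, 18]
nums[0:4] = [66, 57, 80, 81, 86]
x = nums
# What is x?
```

nums starts as [10, 19, 9, 2, 20, 18] (length 6). The slice nums[0:4] covers indices [0, 1, 2, 3] with values [10, 19, 9, 2]. Replacing that slice with [66, 57, 80, 81, 86] (different length) produces [66, 57, 80, 81, 86, 20, 18].

[66, 57, 80, 81, 86, 20, 18]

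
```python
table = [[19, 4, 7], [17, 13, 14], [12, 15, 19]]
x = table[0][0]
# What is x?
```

table[0] = [19, 4, 7]. Taking column 0 of that row yields 19.

19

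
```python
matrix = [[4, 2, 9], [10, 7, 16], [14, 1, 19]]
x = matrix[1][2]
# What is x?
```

matrix[1] = [10, 7, 16]. Taking column 2 of that row yields 16.

16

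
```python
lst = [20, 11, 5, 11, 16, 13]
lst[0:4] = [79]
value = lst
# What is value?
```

lst starts as [20, 11, 5, 11, 16, 13] (length 6). The slice lst[0:4] covers indices [0, 1, 2, 3] with values [20, 11, 5, 11]. Replacing that slice with [79] (different length) produces [79, 16, 13].

[79, 16, 13]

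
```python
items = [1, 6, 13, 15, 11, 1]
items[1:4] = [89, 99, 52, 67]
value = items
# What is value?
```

items starts as [1, 6, 13, 15, 11, 1] (length 6). The slice items[1:4] covers indices [1, 2, 3] with values [6, 13, 15]. Replacing that slice with [89, 99, 52, 67] (different length) produces [1, 89, 99, 52, 67, 11, 1].

[1, 89, 99, 52, 67, 11, 1]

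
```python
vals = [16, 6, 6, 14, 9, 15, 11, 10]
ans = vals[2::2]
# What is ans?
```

vals has length 8. The slice vals[2::2] selects indices [2, 4, 6] (2->6, 4->9, 6->11), giving [6, 9, 11].

[6, 9, 11]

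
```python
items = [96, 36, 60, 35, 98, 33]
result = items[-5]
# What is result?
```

items has length 6. Negative index -5 maps to positive index 6 + (-5) = 1. items[1] = 36.

36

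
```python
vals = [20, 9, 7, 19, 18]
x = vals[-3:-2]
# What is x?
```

vals has length 5. The slice vals[-3:-2] selects indices [2] (2->7), giving [7].

[7]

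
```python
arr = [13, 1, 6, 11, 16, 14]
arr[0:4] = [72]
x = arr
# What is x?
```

arr starts as [13, 1, 6, 11, 16, 14] (length 6). The slice arr[0:4] covers indices [0, 1, 2, 3] with values [13, 1, 6, 11]. Replacing that slice with [72] (different length) produces [72, 16, 14].

[72, 16, 14]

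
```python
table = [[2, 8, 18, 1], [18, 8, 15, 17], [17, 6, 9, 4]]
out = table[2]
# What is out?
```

table has 3 rows. Row 2 is [17, 6, 9, 4].

[17, 6, 9, 4]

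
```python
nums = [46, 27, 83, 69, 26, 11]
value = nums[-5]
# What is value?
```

nums has length 6. Negative index -5 maps to positive index 6 + (-5) = 1. nums[1] = 27.

27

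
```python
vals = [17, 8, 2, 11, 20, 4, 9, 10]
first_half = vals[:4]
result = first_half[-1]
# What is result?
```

vals has length 8. The slice vals[:4] selects indices [0, 1, 2, 3] (0->17, 1->8, 2->2, 3->11), giving [17, 8, 2, 11]. So first_half = [17, 8, 2, 11]. Then first_half[-1] = 11.

11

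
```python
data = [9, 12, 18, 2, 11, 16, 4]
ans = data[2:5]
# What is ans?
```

data has length 7. The slice data[2:5] selects indices [2, 3, 4] (2->18, 3->2, 4->11), giving [18, 2, 11].

[18, 2, 11]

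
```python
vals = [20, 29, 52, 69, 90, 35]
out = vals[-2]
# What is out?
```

vals has length 6. Negative index -2 maps to positive index 6 + (-2) = 4. vals[4] = 90.

90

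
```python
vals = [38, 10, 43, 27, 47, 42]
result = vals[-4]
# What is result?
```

vals has length 6. Negative index -4 maps to positive index 6 + (-4) = 2. vals[2] = 43.

43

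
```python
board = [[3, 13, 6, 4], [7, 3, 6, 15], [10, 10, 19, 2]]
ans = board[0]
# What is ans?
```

board has 3 rows. Row 0 is [3, 13, 6, 4].

[3, 13, 6, 4]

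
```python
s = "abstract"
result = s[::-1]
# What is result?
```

s has length 8. The slice s[::-1] selects indices [7, 6, 5, 4, 3, 2, 1, 0] (7->'t', 6->'c', 5->'a', 4->'r', 3->'t', 2->'s', 1->'b', 0->'a'), giving 'tcartsba'.

'tcartsba'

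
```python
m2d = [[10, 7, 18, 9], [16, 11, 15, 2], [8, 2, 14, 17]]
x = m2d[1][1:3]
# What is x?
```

m2d[1] = [16, 11, 15, 2]. m2d[1] has length 4. The slice m2d[1][1:3] selects indices [1, 2] (1->11, 2->15), giving [11, 15].

[11, 15]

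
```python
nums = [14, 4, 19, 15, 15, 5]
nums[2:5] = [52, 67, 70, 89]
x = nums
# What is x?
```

nums starts as [14, 4, 19, 15, 15, 5] (length 6). The slice nums[2:5] covers indices [2, 3, 4] with values [19, 15, 15]. Replacing that slice with [52, 67, 70, 89] (different length) produces [14, 4, 52, 67, 70, 89, 5].

[14, 4, 52, 67, 70, 89, 5]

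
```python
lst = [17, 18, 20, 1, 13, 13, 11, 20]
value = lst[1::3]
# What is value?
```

lst has length 8. The slice lst[1::3] selects indices [1, 4, 7] (1->18, 4->13, 7->20), giving [18, 13, 20].

[18, 13, 20]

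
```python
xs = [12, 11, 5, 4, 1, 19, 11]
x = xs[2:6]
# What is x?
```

xs has length 7. The slice xs[2:6] selects indices [2, 3, 4, 5] (2->5, 3->4, 4->1, 5->19), giving [5, 4, 1, 19].

[5, 4, 1, 19]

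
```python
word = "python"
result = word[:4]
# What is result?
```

word has length 6. The slice word[:4] selects indices [0, 1, 2, 3] (0->'p', 1->'y', 2->'t', 3->'h'), giving 'pyth'.

'pyth'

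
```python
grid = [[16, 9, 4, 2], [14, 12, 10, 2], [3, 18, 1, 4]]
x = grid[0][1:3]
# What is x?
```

grid[0] = [16, 9, 4, 2]. grid[0] has length 4. The slice grid[0][1:3] selects indices [1, 2] (1->9, 2->4), giving [9, 4].

[9, 4]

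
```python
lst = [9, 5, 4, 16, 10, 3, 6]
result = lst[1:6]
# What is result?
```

lst has length 7. The slice lst[1:6] selects indices [1, 2, 3, 4, 5] (1->5, 2->4, 3->16, 4->10, 5->3), giving [5, 4, 16, 10, 3].

[5, 4, 16, 10, 3]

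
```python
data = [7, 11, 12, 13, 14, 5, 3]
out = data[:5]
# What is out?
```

data has length 7. The slice data[:5] selects indices [0, 1, 2, 3, 4] (0->7, 1->11, 2->12, 3->13, 4->14), giving [7, 11, 12, 13, 14].

[7, 11, 12, 13, 14]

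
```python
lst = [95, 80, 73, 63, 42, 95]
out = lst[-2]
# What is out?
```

lst has length 6. Negative index -2 maps to positive index 6 + (-2) = 4. lst[4] = 42.

42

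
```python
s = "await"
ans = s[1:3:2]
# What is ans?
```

s has length 5. The slice s[1:3:2] selects indices [1] (1->'w'), giving 'w'.

'w'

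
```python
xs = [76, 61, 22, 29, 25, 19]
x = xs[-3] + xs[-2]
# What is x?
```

xs has length 6. Negative index -3 maps to positive index 6 + (-3) = 3. xs[3] = 29.
xs has length 6. Negative index -2 maps to positive index 6 + (-2) = 4. xs[4] = 25.
Sum: 29 + 25 = 54.

54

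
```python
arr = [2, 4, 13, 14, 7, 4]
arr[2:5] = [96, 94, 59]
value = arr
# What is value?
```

arr starts as [2, 4, 13, 14, 7, 4] (length 6). The slice arr[2:5] covers indices [2, 3, 4] with values [13, 14, 7]. Replacing that slice with [96, 94, 59] (same length) produces [2, 4, 96, 94, 59, 4].

[2, 4, 96, 94, 59, 4]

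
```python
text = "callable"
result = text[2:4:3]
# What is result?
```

text has length 8. The slice text[2:4:3] selects indices [2] (2->'l'), giving 'l'.

'l'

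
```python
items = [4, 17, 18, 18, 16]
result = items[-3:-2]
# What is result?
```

items has length 5. The slice items[-3:-2] selects indices [2] (2->18), giving [18].

[18]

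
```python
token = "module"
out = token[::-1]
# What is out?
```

token has length 6. The slice token[::-1] selects indices [5, 4, 3, 2, 1, 0] (5->'e', 4->'l', 3->'u', 2->'d', 1->'o', 0->'m'), giving 'eludom'.

'eludom'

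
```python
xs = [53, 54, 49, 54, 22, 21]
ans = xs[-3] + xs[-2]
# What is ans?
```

xs has length 6. Negative index -3 maps to positive index 6 + (-3) = 3. xs[3] = 54.
xs has length 6. Negative index -2 maps to positive index 6 + (-2) = 4. xs[4] = 22.
Sum: 54 + 22 = 76.

76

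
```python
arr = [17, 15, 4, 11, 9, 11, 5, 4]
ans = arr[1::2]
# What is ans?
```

arr has length 8. The slice arr[1::2] selects indices [1, 3, 5, 7] (1->15, 3->11, 5->11, 7->4), giving [15, 11, 11, 4].

[15, 11, 11, 4]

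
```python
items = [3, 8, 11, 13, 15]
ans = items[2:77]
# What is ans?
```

items has length 5. The slice items[2:77] selects indices [2, 3, 4] (2->11, 3->13, 4->15), giving [11, 13, 15].

[11, 13, 15]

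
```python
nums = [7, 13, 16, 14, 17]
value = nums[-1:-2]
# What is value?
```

nums has length 5. The slice nums[-1:-2] resolves to an empty index range, so the result is [].

[]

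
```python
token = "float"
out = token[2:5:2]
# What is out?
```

token has length 5. The slice token[2:5:2] selects indices [2, 4] (2->'o', 4->'t'), giving 'ot'.

'ot'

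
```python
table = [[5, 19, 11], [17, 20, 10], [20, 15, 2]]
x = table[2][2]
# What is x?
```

table[2] = [20, 15, 2]. Taking column 2 of that row yields 2.

2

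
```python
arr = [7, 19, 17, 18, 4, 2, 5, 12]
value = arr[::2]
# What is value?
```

arr has length 8. The slice arr[::2] selects indices [0, 2, 4, 6] (0->7, 2->17, 4->4, 6->5), giving [7, 17, 4, 5].

[7, 17, 4, 5]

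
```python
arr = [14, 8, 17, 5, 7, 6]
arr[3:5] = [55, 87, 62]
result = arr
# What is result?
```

arr starts as [14, 8, 17, 5, 7, 6] (length 6). The slice arr[3:5] covers indices [3, 4] with values [5, 7]. Replacing that slice with [55, 87, 62] (different length) produces [14, 8, 17, 55, 87, 62, 6].

[14, 8, 17, 55, 87, 62, 6]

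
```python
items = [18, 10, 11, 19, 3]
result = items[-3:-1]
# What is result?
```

items has length 5. The slice items[-3:-1] selects indices [2, 3] (2->11, 3->19), giving [11, 19].

[11, 19]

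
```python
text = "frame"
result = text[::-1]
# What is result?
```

text has length 5. The slice text[::-1] selects indices [4, 3, 2, 1, 0] (4->'e', 3->'m', 2->'a', 1->'r', 0->'f'), giving 'emarf'.

'emarf'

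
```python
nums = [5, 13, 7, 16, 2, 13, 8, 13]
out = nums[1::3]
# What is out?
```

nums has length 8. The slice nums[1::3] selects indices [1, 4, 7] (1->13, 4->2, 7->13), giving [13, 2, 13].

[13, 2, 13]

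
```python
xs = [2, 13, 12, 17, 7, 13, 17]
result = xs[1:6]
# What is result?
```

xs has length 7. The slice xs[1:6] selects indices [1, 2, 3, 4, 5] (1->13, 2->12, 3->17, 4->7, 5->13), giving [13, 12, 17, 7, 13].

[13, 12, 17, 7, 13]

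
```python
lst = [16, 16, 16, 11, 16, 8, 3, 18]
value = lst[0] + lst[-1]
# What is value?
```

lst has length 8. lst[0] = 16.
lst has length 8. Negative index -1 maps to positive index 8 + (-1) = 7. lst[7] = 18.
Sum: 16 + 18 = 34.

34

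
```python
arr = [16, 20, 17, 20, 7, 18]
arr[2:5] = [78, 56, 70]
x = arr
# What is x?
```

arr starts as [16, 20, 17, 20, 7, 18] (length 6). The slice arr[2:5] covers indices [2, 3, 4] with values [17, 20, 7]. Replacing that slice with [78, 56, 70] (same length) produces [16, 20, 78, 56, 70, 18].

[16, 20, 78, 56, 70, 18]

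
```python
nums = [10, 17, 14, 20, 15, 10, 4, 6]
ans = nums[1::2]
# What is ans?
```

nums has length 8. The slice nums[1::2] selects indices [1, 3, 5, 7] (1->17, 3->20, 5->10, 7->6), giving [17, 20, 10, 6].

[17, 20, 10, 6]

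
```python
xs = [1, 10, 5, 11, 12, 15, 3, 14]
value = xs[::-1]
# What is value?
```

xs has length 8. The slice xs[::-1] selects indices [7, 6, 5, 4, 3, 2, 1, 0] (7->14, 6->3, 5->15, 4->12, 3->11, 2->5, 1->10, 0->1), giving [14, 3, 15, 12, 11, 5, 10, 1].

[14, 3, 15, 12, 11, 5, 10, 1]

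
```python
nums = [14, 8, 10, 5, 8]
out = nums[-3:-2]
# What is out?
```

nums has length 5. The slice nums[-3:-2] selects indices [2] (2->10), giving [10].

[10]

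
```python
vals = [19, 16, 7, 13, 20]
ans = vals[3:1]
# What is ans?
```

vals has length 5. The slice vals[3:1] resolves to an empty index range, so the result is [].

[]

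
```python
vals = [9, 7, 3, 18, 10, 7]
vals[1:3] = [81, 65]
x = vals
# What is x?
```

vals starts as [9, 7, 3, 18, 10, 7] (length 6). The slice vals[1:3] covers indices [1, 2] with values [7, 3]. Replacing that slice with [81, 65] (same length) produces [9, 81, 65, 18, 10, 7].

[9, 81, 65, 18, 10, 7]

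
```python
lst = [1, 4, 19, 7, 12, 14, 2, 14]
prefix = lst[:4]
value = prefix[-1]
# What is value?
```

lst has length 8. The slice lst[:4] selects indices [0, 1, 2, 3] (0->1, 1->4, 2->19, 3->7), giving [1, 4, 19, 7]. So prefix = [1, 4, 19, 7]. Then prefix[-1] = 7.

7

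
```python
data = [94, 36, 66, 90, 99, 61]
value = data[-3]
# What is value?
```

data has length 6. Negative index -3 maps to positive index 6 + (-3) = 3. data[3] = 90.

90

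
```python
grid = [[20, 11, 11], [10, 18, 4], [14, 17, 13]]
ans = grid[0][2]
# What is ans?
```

grid[0] = [20, 11, 11]. Taking column 2 of that row yields 11.

11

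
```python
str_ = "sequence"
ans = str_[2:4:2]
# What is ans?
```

str_ has length 8. The slice str_[2:4:2] selects indices [2] (2->'q'), giving 'q'.

'q'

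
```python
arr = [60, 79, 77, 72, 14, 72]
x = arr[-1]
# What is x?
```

arr has length 6. Negative index -1 maps to positive index 6 + (-1) = 5. arr[5] = 72.

72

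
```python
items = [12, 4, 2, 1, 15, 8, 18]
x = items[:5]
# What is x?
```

items has length 7. The slice items[:5] selects indices [0, 1, 2, 3, 4] (0->12, 1->4, 2->2, 3->1, 4->15), giving [12, 4, 2, 1, 15].

[12, 4, 2, 1, 15]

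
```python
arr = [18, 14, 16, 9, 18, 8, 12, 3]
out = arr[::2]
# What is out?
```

arr has length 8. The slice arr[::2] selects indices [0, 2, 4, 6] (0->18, 2->16, 4->18, 6->12), giving [18, 16, 18, 12].

[18, 16, 18, 12]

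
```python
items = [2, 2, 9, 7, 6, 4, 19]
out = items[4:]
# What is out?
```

items has length 7. The slice items[4:] selects indices [4, 5, 6] (4->6, 5->4, 6->19), giving [6, 4, 19].

[6, 4, 19]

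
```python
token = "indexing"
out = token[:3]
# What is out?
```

token has length 8. The slice token[:3] selects indices [0, 1, 2] (0->'i', 1->'n', 2->'d'), giving 'ind'.

'ind'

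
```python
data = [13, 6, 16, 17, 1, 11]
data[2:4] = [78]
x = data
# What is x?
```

data starts as [13, 6, 16, 17, 1, 11] (length 6). The slice data[2:4] covers indices [2, 3] with values [16, 17]. Replacing that slice with [78] (different length) produces [13, 6, 78, 1, 11].

[13, 6, 78, 1, 11]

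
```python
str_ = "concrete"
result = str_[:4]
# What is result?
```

str_ has length 8. The slice str_[:4] selects indices [0, 1, 2, 3] (0->'c', 1->'o', 2->'n', 3->'c'), giving 'conc'.

'conc'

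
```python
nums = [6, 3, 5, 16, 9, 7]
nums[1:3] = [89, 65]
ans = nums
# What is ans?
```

nums starts as [6, 3, 5, 16, 9, 7] (length 6). The slice nums[1:3] covers indices [1, 2] with values [3, 5]. Replacing that slice with [89, 65] (same length) produces [6, 89, 65, 16, 9, 7].

[6, 89, 65, 16, 9, 7]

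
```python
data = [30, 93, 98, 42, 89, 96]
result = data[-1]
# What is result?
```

data has length 6. Negative index -1 maps to positive index 6 + (-1) = 5. data[5] = 96.

96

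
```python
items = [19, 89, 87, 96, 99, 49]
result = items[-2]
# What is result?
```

items has length 6. Negative index -2 maps to positive index 6 + (-2) = 4. items[4] = 99.

99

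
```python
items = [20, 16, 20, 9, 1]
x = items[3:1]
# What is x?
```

items has length 5. The slice items[3:1] resolves to an empty index range, so the result is [].

[]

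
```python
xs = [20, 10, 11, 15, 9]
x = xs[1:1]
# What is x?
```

xs has length 5. The slice xs[1:1] resolves to an empty index range, so the result is [].

[]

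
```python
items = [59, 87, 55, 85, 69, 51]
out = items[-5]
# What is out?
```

items has length 6. Negative index -5 maps to positive index 6 + (-5) = 1. items[1] = 87.

87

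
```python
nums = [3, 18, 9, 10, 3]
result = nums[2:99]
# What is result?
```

nums has length 5. The slice nums[2:99] selects indices [2, 3, 4] (2->9, 3->10, 4->3), giving [9, 10, 3].

[9, 10, 3]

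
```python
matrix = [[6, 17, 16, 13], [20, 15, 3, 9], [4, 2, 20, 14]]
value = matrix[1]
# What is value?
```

matrix has 3 rows. Row 1 is [20, 15, 3, 9].

[20, 15, 3, 9]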